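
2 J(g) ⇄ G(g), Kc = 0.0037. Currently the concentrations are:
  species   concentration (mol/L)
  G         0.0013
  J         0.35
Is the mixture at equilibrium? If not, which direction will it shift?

Qc = [G] / [J]² = (0.0013) / (0.35)² = 0.011
Qc = 0.011 > Kc = 0.0037: net reverse reaction.

no; Q > K, reaction proceeds in reverse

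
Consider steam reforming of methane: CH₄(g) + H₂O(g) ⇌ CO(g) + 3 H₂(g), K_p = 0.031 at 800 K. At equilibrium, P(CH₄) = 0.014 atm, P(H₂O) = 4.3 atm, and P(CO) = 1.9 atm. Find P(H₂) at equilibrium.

P(H₂) = 0.099 atm

At equilibrium, K_p = P(CO)·P(H₂)³ / (P(CH₄)·P(H₂O)) = 0.031.
(1.9)·(P(H₂))³ / ((0.014)·(4.3)) = 0.031
P(H₂)³ = 9.82e-4 ⇒ P(H₂) = 0.099 atm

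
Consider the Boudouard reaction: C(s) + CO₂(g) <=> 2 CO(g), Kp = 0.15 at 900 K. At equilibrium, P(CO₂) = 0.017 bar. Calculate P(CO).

(C is a pure solid — omitted from Kp.)
At equilibrium, Kp = P(CO)² / P(CO₂) = 0.15.
(P(CO))² / (0.017) = 0.15
P(CO)² = 0.00255 ⇒ P(CO) = 0.050 bar

P(CO) = 0.050 bar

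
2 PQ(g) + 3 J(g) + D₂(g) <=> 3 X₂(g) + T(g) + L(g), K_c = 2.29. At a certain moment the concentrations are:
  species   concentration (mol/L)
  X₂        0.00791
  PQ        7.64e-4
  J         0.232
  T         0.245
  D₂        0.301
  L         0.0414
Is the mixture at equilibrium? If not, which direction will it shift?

Q_c = [X₂]³·[T]·[L] / ([PQ]²·[J]³·[D₂]) = (0.00791)³·(0.245)·(0.0414) / ((7.64e-4)²·(0.232)³·(0.301)) = 2.29
Q_c = 2.29 = K_c; the system is at equilibrium.

yes, at equilibrium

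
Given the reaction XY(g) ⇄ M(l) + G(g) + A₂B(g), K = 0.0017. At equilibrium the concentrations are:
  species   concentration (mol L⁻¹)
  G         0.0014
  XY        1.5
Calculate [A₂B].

[A₂B] = 1.8 mol L⁻¹

(M is a pure liquid — omitted from K.)
At equilibrium, K = [G]·[A₂B] / [XY] = 0.0017.
(0.0014)·([A₂B]) / (1.5) = 0.0017
[A₂B] = 1.82 = 1.8 mol L⁻¹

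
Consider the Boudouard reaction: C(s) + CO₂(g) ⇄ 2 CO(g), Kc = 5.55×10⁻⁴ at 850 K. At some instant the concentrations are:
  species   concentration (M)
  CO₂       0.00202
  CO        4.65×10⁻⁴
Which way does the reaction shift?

(C is a pure solid — omitted from Qc.)
Qc = [CO]² / [CO₂] = (4.65×10⁻⁴)² / (0.00202) = 1.07×10⁻⁴
Qc = 1.07×10⁻⁴ < Kc = 5.55×10⁻⁴, so the forward reaction proceeds.

in the forward direction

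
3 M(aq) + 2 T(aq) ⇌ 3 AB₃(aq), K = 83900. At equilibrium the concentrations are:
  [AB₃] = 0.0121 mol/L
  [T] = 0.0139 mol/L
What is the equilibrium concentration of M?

[M] = 0.00478 mol/L

At equilibrium, K = [AB₃]³ / ([M]³·[T]²) = 83900.
(0.0121)³ / (([M])³·(0.0139)²) = 83900
[M]³ = 1.09e-7 ⇒ [M] = 0.00478 mol/L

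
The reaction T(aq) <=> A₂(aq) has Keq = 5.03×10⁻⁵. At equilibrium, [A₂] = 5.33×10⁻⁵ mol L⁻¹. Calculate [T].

At equilibrium, Keq = [A₂] / [T] = 5.03×10⁻⁵.
(5.33×10⁻⁵) / ([T]) = 5.03×10⁻⁵
[T] = 1.06 mol L⁻¹

[T] = 1.06 mol L⁻¹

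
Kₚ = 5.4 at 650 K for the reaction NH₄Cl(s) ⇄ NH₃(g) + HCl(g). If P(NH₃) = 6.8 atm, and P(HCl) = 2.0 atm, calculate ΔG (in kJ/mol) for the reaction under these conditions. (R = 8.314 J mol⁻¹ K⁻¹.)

(NH₄Cl is a pure solid — omitted from Qₚ.)
Qₚ = P(NH₃)·P(HCl) = (6.8)·(2.0) = 13.6
ΔG = RT ln(Qₚ/Kₚ) = (8.314 J mol⁻¹ K⁻¹)(650 K) × ln(13.6/5.4)
   = (5.404 kJ/mol)(0.9237) = 4.99 kJ/mol
ΔG > 0, so the forward reaction is non-spontaneous (proceeds in reverse).

ΔG = 4.99 kJ/mol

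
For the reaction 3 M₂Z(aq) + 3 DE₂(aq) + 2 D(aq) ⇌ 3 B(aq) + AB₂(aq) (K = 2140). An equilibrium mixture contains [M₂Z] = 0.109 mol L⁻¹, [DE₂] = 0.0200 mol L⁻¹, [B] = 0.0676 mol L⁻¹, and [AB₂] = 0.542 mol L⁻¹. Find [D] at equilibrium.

At equilibrium, K = [B]³·[AB₂] / ([M₂Z]³·[DE₂]³·[D]²) = 2140.
(0.0676)³·(0.542) / ((0.109)³·(0.0200)³·([D])²) = 2140
[D]² = 7.55 ⇒ [D] = 2.75 mol L⁻¹

[D] = 2.75 mol L⁻¹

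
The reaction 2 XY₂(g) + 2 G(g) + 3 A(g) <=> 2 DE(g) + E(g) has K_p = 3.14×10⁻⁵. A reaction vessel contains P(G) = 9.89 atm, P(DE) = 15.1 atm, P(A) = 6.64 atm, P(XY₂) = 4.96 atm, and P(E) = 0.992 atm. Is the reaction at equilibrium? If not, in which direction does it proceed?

toward reactants

Q_p = P(DE)²·P(E) / (P(XY₂)²·P(G)²·P(A)³) = (15.1)²·(0.992) / ((4.96)²·(9.89)²·(6.64)³) = 3.21×10⁻⁴
Q_p = 3.21×10⁻⁴ > K_p = 3.14×10⁻⁵, so the reverse reaction proceeds.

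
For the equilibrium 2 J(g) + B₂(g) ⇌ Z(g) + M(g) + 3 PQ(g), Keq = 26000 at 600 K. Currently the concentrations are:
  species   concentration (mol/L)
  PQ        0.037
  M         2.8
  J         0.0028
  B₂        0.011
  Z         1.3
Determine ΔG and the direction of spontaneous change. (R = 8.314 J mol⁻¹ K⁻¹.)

ΔG = -12.5 kJ/mol; the forward reaction is spontaneous

Q = [Z]·[M]·[PQ]³ / ([J]²·[B₂]) = (1.3)·(2.8)·(0.037)³ / ((0.0028)²·(0.011)) = 2140
ΔG = RT ln(Q/Keq) = (8.314 J mol⁻¹ K⁻¹)(600 K) × ln(2140/26000)
   = (4.988 kJ/mol)(-2.497) = -12.5 kJ/mol
ΔG < 0, so the forward reaction is spontaneous (proceeds forward).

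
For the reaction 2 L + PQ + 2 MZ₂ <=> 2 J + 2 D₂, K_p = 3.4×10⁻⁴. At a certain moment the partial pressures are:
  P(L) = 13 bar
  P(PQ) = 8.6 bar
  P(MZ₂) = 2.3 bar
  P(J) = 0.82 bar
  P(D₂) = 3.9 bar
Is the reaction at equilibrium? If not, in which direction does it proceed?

Q_p = P(J)²·P(D₂)² / (P(L)²·P(PQ)·P(MZ₂)²) = (0.82)²·(3.9)² / ((13)²·(8.6)·(2.3)²) = 0.0013
Q_p = 0.0013 > K_p = 3.4×10⁻⁴, so the reverse reaction proceeds.

in the reverse direction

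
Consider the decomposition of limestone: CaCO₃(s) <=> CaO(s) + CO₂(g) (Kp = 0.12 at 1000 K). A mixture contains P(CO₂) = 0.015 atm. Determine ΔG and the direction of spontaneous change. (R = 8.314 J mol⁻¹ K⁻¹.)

(CaCO₃, CaO are pure solids — omitted from Qp.)
Qp = P(CO₂) = 0.0150
ΔG = RT ln(Qp/Kp) = (8.314 J mol⁻¹ K⁻¹)(1000 K) × ln(0.0150/0.12)
   = (8.314 kJ/mol)(-2.079) = -17.3 kJ/mol
ΔG < 0, so the forward reaction is spontaneous (proceeds forward).

ΔG = -17.3 kJ/mol; the forward reaction is spontaneous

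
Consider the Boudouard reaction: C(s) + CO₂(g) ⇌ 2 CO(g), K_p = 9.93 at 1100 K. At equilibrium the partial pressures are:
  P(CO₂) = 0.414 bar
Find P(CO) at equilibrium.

(C is a pure solid — omitted from K_p.)
At equilibrium, K_p = P(CO)² / P(CO₂) = 9.93.
(P(CO))² / (0.414) = 9.93
P(CO)² = 4.11 ⇒ P(CO) = 2.03 bar

P(CO) = 2.03 bar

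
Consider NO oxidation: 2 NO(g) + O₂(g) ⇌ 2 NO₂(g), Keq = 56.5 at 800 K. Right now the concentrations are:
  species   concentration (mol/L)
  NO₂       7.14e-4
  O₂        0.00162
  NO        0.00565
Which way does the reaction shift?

Q = [NO₂]² / ([NO]²·[O₂]) = (7.14e-4)² / ((0.00565)²·(0.00162)) = 9.86
Q = 9.86 < Keq = 56.5, so the forward reaction proceeds.

toward products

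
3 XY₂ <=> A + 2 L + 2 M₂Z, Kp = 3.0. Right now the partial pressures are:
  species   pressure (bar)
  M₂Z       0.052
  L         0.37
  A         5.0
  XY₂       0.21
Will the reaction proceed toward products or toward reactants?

forward (toward products)

Qp = P(A)·P(L)²·P(M₂Z)² / P(XY₂)³ = (5.0)·(0.37)²·(0.052)² / (0.21)³ = 0.20
Qp = 0.20 < Kp = 3.0, so the forward reaction proceeds.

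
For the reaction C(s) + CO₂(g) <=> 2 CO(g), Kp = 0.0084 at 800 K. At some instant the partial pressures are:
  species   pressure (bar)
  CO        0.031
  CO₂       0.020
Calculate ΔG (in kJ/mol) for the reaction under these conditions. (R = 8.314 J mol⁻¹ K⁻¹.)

ΔG = 11.6 kJ/mol

(C is a pure solid — omitted from Qp.)
Qp = P(CO)² / P(CO₂) = (0.031)² / (0.020) = 0.0481
ΔG = RT ln(Qp/Kp) = (8.314 J mol⁻¹ K⁻¹)(800 K) × ln(0.0481/0.0084)
   = (6.651 kJ/mol)(1.745) = 11.6 kJ/mol
ΔG > 0, so the forward reaction is non-spontaneous (proceeds in reverse).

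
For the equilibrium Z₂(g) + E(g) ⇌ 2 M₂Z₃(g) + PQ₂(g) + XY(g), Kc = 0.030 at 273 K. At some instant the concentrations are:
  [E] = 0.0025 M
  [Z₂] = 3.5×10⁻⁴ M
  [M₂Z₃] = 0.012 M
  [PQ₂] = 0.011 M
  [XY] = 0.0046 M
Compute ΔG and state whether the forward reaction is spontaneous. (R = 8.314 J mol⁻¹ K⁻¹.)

ΔG = -2.91 kJ/mol; the forward reaction is spontaneous

Qc = [M₂Z₃]²·[PQ₂]·[XY] / ([Z₂]·[E]) = (0.012)²·(0.011)·(0.0046) / ((3.5×10⁻⁴)·(0.0025)) = 0.00833
ΔG = RT ln(Qc/Kc) = (8.314 J mol⁻¹ K⁻¹)(273 K) × ln(0.00833/0.030)
   = (2.270 kJ/mol)(-1.281) = -2.91 kJ/mol
ΔG < 0, so the forward reaction is spontaneous (proceeds forward).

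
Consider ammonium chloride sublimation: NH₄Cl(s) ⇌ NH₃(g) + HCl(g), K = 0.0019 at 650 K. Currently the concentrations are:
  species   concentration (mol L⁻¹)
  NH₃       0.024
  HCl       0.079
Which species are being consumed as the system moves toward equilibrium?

none (at equilibrium)

(NH₄Cl is a pure solid — omitted from Q.)
Q = [NH₃]·[HCl] = (0.024)·(0.079) = 0.0019
Q = 0.0019 = K; the system is at equilibrium.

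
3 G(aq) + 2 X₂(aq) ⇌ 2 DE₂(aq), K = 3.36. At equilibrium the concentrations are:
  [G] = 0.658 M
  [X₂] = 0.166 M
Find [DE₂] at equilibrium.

[DE₂] = 0.162 M

At equilibrium, K = [DE₂]² / ([G]³·[X₂]²) = 3.36.
([DE₂])² / ((0.658)³·(0.166)²) = 3.36
[DE₂]² = 0.0264 ⇒ [DE₂] = 0.162 M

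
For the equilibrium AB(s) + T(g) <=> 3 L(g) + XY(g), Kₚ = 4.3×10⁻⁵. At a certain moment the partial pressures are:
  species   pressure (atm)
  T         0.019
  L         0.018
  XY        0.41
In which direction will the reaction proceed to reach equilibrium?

in the reverse direction

(AB is a pure solid — omitted from Qₚ.)
Qₚ = P(L)³·P(XY) / P(T) = (0.018)³·(0.41) / (0.019) = 1.3×10⁻⁴
Qₚ = 1.3×10⁻⁴ > Kₚ = 4.3×10⁻⁵, so the reverse reaction proceeds.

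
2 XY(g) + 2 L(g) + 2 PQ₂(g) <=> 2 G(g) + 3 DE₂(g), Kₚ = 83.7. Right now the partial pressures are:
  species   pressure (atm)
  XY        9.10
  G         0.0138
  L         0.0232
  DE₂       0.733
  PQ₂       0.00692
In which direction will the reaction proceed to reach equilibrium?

forward (toward products)

Qₚ = P(G)²·P(DE₂)³ / (P(XY)²·P(L)²·P(PQ₂)²) = (0.0138)²·(0.733)³ / ((9.10)²·(0.0232)²·(0.00692)²) = 35.1
Qₚ = 35.1 < Kₚ = 83.7, so the forward reaction proceeds.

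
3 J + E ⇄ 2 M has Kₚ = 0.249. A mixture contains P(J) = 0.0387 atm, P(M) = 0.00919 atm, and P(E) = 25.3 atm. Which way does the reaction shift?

forward (toward products)

Qₚ = P(M)² / (P(J)³·P(E)) = (0.00919)² / ((0.0387)³·(25.3)) = 0.0576
Qₚ = 0.0576 < Kₚ = 0.249, so the forward reaction proceeds.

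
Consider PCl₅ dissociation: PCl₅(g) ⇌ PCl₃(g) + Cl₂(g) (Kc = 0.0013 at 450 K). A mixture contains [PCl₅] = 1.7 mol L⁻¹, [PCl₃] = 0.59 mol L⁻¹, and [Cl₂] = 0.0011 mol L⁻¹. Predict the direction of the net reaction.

in the forward direction

Qc = [PCl₃]·[Cl₂] / [PCl₅] = (0.59)·(0.0011) / (1.7) = 3.8×10⁻⁴
Qc = 3.8×10⁻⁴ < Kc = 0.0013, so the forward reaction proceeds.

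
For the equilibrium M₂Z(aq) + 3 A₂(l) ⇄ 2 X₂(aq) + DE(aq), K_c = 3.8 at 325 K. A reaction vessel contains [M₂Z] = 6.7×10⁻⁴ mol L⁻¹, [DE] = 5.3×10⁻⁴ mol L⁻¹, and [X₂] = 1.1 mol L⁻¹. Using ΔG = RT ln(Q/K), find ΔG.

ΔG = -3.73 kJ/mol

(A₂ is a pure liquid — omitted from Q_c.)
Q_c = [X₂]²·[DE] / [M₂Z] = (1.1)²·(5.3×10⁻⁴) / (6.7×10⁻⁴) = 0.957
ΔG = RT ln(Q_c/K_c) = (8.314 J mol⁻¹ K⁻¹)(325 K) × ln(0.957/3.8)
   = (2.702 kJ/mol)(-1.379) = -3.73 kJ/mol
ΔG < 0, so the forward reaction is spontaneous (proceeds forward).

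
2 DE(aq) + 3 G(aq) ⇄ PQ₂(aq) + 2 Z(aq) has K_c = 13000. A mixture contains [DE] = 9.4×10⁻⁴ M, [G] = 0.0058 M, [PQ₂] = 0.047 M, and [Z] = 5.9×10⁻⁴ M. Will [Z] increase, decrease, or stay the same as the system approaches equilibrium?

Q_c = [PQ₂]·[Z]² / ([DE]²·[G]³) = (0.047)·(5.9×10⁻⁴)² / ((9.4×10⁻⁴)²·(0.0058)³) = 95000
Q_c = 95000 > K_c = 13000: net reverse reaction.
Z is a product, so it decreases.

decrease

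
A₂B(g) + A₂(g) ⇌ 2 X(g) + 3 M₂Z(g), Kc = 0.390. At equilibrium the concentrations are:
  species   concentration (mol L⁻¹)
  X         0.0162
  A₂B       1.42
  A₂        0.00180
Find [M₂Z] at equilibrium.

At equilibrium, Kc = [X]²·[M₂Z]³ / ([A₂B]·[A₂]) = 0.390.
(0.0162)²·([M₂Z])³ / ((1.42)·(0.00180)) = 0.390
[M₂Z]³ = 3.80 ⇒ [M₂Z] = 1.56 mol L⁻¹

[M₂Z] = 1.56 mol L⁻¹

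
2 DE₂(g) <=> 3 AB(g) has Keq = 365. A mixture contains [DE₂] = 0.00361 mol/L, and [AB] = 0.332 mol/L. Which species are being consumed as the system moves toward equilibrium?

AB (products)

Q = [AB]³ / [DE₂]² = (0.332)³ / (0.00361)² = 2810
Q = 2810 > Keq = 365: net reverse reaction.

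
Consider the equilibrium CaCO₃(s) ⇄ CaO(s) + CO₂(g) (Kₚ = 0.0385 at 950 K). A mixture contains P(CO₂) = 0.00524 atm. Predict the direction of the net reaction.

toward products

(CaCO₃, CaO are pure solids — omitted from Qₚ.)
Qₚ = P(CO₂) = 0.00524
Qₚ = 0.00524 < Kₚ = 0.0385, so the forward reaction proceeds.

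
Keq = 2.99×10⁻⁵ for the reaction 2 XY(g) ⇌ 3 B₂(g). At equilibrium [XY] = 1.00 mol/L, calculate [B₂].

[B₂] = 0.0310 mol/L

At equilibrium, Keq = [B₂]³ / [XY]² = 2.99×10⁻⁵.
([B₂])³ / (1.00)² = 2.99×10⁻⁵
[B₂]³ = 2.99×10⁻⁵ ⇒ [B₂] = 0.0310 mol/L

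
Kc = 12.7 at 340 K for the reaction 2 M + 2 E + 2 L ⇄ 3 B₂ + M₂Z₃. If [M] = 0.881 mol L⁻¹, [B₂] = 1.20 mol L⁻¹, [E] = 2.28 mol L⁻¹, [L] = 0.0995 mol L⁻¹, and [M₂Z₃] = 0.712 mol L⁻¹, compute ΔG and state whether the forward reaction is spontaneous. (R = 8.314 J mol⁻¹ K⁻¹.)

Qc = [B₂]³·[M₂Z₃] / ([M]²·[E]²·[L]²) = (1.20)³·(0.712) / ((0.881)²·(2.28)²·(0.0995)²) = 30.8
ΔG = RT ln(Qc/Kc) = (8.314 J mol⁻¹ K⁻¹)(340 K) × ln(30.8/12.7)
   = (2.827 kJ/mol)(0.8859) = 2.50 kJ/mol
ΔG > 0, so the forward reaction is non-spontaneous (proceeds in reverse).

ΔG = 2.50 kJ/mol; the forward reaction is non-spontaneous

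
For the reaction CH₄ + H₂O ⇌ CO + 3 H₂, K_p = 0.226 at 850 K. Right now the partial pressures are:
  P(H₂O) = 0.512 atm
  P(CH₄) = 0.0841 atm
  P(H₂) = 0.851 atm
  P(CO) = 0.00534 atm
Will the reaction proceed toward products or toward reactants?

Q_p = P(CO)·P(H₂)³ / (P(CH₄)·P(H₂O)) = (0.00534)·(0.851)³ / ((0.0841)·(0.512)) = 0.0764
Q_p = 0.0764 < K_p = 0.226, so the forward reaction proceeds.

forward (toward products)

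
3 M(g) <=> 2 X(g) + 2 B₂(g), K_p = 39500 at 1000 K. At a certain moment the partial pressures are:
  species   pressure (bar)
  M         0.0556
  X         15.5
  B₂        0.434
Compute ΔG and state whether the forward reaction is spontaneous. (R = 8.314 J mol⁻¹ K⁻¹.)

ΔG = 15.8 kJ/mol; the forward reaction is non-spontaneous

Q_p = P(X)²·P(B₂)² / P(M)³ = (15.5)²·(0.434)² / (0.0556)³ = 2.63×10⁵
ΔG = RT ln(Q_p/K_p) = (8.314 J mol⁻¹ K⁻¹)(1000 K) × ln(2.63×10⁵/39500)
   = (8.314 kJ/mol)(1.896) = 15.8 kJ/mol
ΔG > 0, so the forward reaction is non-spontaneous (proceeds in reverse).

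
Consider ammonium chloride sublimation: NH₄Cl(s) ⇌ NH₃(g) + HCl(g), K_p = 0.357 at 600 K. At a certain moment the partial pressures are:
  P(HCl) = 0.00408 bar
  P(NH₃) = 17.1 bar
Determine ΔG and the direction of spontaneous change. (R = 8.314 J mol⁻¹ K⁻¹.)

ΔG = -8.14 kJ/mol; the forward reaction is spontaneous

(NH₄Cl is a pure solid — omitted from Q_p.)
Q_p = P(NH₃)·P(HCl) = (17.1)·(0.00408) = 0.0698
ΔG = RT ln(Q_p/K_p) = (8.314 J mol⁻¹ K⁻¹)(600 K) × ln(0.0698/0.357)
   = (4.988 kJ/mol)(-1.632) = -8.14 kJ/mol
ΔG < 0, so the forward reaction is spontaneous (proceeds forward).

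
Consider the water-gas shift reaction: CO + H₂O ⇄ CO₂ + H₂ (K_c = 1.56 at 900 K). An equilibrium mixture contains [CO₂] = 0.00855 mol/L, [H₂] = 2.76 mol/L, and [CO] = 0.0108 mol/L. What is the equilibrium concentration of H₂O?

[H₂O] = 1.40 mol/L

At equilibrium, K_c = [CO₂]·[H₂] / ([CO]·[H₂O]) = 1.56.
(0.00855)·(2.76) / ((0.0108)·([H₂O])) = 1.56
[H₂O] = 1.40 mol/L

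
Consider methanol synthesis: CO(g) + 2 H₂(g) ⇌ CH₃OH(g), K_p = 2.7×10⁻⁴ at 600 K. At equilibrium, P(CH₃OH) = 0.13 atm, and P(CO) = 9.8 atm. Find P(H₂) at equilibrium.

At equilibrium, K_p = P(CH₃OH) / (P(CO)·P(H₂)²) = 2.7×10⁻⁴.
(0.13) / ((9.8)·(P(H₂))²) = 2.7×10⁻⁴
P(H₂)² = 49.1 ⇒ P(H₂) = 7.0 atm

P(H₂) = 7.0 atm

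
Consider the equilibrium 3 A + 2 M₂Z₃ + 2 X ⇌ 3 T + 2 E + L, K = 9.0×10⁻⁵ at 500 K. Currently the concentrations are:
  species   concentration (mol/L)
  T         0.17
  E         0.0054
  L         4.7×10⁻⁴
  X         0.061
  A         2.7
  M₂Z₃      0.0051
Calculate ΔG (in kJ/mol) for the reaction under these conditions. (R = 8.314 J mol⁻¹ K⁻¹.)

ΔG = -3.89 kJ/mol

Q = [T]³·[E]²·[L] / ([A]³·[M₂Z₃]²·[X]²) = (0.17)³·(0.0054)²·(4.7×10⁻⁴) / ((2.7)³·(0.0051)²·(0.061)²) = 3.53×10⁻⁵
ΔG = RT ln(Q/K) = (8.314 J mol⁻¹ K⁻¹)(500 K) × ln(3.53×10⁻⁵/9.0×10⁻⁵)
   = (4.157 kJ/mol)(-0.9359) = -3.89 kJ/mol
ΔG < 0, so the forward reaction is spontaneous (proceeds forward).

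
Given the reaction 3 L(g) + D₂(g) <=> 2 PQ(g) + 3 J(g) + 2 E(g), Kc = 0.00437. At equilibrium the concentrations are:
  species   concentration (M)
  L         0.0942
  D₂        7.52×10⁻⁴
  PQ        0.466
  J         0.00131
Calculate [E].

[E] = 2.37 M

At equilibrium, Kc = [PQ]²·[J]³·[E]² / ([L]³·[D₂]) = 0.00437.
(0.466)²·(0.00131)³·([E])² / ((0.0942)³·(7.52×10⁻⁴)) = 0.00437
[E]² = 5.63 ⇒ [E] = 2.37 M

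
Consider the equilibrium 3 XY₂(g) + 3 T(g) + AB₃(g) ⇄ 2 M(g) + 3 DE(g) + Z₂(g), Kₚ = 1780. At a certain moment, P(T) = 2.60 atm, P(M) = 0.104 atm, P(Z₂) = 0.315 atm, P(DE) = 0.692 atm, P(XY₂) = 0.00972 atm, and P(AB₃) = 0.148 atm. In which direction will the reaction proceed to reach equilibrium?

to the right

Qₚ = P(M)²·P(DE)³·P(Z₂) / (P(XY₂)³·P(T)³·P(AB₃)) = (0.104)²·(0.692)³·(0.315) / ((0.00972)³·(2.60)³·(0.148)) = 473
Qₚ = 473 < Kₚ = 1780, so the forward reaction proceeds.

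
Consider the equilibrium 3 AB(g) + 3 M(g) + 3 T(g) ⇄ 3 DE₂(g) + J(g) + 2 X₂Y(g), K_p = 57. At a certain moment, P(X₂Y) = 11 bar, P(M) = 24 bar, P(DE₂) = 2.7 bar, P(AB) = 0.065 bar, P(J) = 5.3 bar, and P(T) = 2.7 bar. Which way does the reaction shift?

in the reverse direction

Q_p = P(DE₂)³·P(J)·P(X₂Y)² / (P(AB)³·P(M)³·P(T)³) = (2.7)³·(5.3)·(11)² / ((0.065)³·(24)³·(2.7)³) = 170
Q_p = 170 > K_p = 57, so the reverse reaction proceeds.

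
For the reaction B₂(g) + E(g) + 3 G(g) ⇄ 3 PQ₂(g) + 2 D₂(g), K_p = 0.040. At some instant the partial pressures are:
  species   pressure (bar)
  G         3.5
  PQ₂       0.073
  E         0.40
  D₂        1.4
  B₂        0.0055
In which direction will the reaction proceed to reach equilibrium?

to the right

Q_p = P(PQ₂)³·P(D₂)² / (P(B₂)·P(E)·P(G)³) = (0.073)³·(1.4)² / ((0.0055)·(0.40)·(3.5)³) = 0.0081
Q_p = 0.0081 < K_p = 0.040, so the forward reaction proceeds.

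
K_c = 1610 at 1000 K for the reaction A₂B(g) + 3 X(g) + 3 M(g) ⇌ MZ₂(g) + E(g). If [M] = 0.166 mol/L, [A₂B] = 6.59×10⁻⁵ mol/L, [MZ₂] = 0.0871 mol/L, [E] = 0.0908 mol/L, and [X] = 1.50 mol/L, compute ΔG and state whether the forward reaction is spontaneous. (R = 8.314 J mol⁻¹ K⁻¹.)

ΔG = 13.1 kJ/mol; the forward reaction is non-spontaneous

Q_c = [MZ₂]·[E] / ([A₂B]·[X]³·[M]³) = (0.0871)·(0.0908) / ((6.59×10⁻⁵)·(1.50)³·(0.166)³) = 7770
ΔG = RT ln(Q_c/K_c) = (8.314 J mol⁻¹ K⁻¹)(1000 K) × ln(7770/1610)
   = (8.314 kJ/mol)(1.574) = 13.1 kJ/mol
ΔG > 0, so the forward reaction is non-spontaneous (proceeds in reverse).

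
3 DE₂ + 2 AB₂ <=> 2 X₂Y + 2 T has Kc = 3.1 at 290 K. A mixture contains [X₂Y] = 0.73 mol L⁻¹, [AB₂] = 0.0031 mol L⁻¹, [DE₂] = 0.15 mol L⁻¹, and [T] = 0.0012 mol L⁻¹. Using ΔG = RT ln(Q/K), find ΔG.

Qc = [X₂Y]²·[T]² / ([DE₂]³·[AB₂]²) = (0.73)²·(0.0012)² / ((0.15)³·(0.0031)²) = 23.7
ΔG = RT ln(Qc/Kc) = (8.314 J mol⁻¹ K⁻¹)(290 K) × ln(23.7/3.1)
   = (2.411 kJ/mol)(2.034) = 4.90 kJ/mol
ΔG > 0, so the forward reaction is non-spontaneous (proceeds in reverse).

ΔG = 4.90 kJ/mol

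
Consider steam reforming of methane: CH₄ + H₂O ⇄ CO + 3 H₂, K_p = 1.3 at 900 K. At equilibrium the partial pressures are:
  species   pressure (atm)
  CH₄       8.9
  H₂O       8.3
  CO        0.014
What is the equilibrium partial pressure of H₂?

At equilibrium, K_p = P(CO)·P(H₂)³ / (P(CH₄)·P(H₂O)) = 1.3.
(0.014)·(P(H₂))³ / ((8.9)·(8.3)) = 1.3
P(H₂)³ = 6860 ⇒ P(H₂) = 19 atm

P(H₂) = 19 atm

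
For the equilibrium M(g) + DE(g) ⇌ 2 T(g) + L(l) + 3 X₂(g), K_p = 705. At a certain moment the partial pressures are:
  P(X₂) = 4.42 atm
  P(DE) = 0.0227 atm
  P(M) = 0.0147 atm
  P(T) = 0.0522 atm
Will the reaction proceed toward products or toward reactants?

neither direction; the system is at equilibrium

(L is a pure liquid — omitted from Q_p.)
Q_p = P(T)²·P(X₂)³ / (P(M)·P(DE)) = (0.0522)²·(4.42)³ / ((0.0147)·(0.0227)) = 705
Q_p = 705 = K_p, so the system is already at equilibrium.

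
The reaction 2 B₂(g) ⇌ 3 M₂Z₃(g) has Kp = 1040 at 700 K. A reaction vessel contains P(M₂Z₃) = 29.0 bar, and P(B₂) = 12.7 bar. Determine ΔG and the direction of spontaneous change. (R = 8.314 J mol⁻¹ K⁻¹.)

Qp = P(M₂Z₃)³ / P(B₂)² = (29.0)³ / (12.7)² = 151
ΔG = RT ln(Qp/Kp) = (8.314 J mol⁻¹ K⁻¹)(700 K) × ln(151/1040)
   = (5.820 kJ/mol)(-1.930) = -11.2 kJ/mol
ΔG < 0, so the forward reaction is spontaneous (proceeds forward).

ΔG = -11.2 kJ/mol; the forward reaction is spontaneous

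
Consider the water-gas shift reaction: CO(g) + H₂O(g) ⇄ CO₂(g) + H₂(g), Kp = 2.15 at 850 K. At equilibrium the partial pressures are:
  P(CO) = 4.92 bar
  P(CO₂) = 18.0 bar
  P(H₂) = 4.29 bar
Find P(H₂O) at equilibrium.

P(H₂O) = 7.30 bar

At equilibrium, Kp = P(CO₂)·P(H₂) / (P(CO)·P(H₂O)) = 2.15.
(18.0)·(4.29) / ((4.92)·(P(H₂O))) = 2.15
P(H₂O) = 7.30 bar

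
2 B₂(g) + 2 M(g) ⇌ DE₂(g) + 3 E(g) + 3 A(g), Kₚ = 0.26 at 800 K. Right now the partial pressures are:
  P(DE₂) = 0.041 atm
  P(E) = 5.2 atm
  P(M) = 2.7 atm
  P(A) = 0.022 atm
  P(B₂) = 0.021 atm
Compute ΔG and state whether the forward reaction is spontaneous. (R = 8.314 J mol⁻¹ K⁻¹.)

ΔG = -17.4 kJ/mol; the forward reaction is spontaneous

Qₚ = P(DE₂)·P(E)³·P(A)³ / (P(B₂)²·P(M)²) = (0.041)·(5.2)³·(0.022)³ / ((0.021)²·(2.7)²) = 0.0191
ΔG = RT ln(Qₚ/Kₚ) = (8.314 J mol⁻¹ K⁻¹)(800 K) × ln(0.0191/0.26)
   = (6.651 kJ/mol)(-2.611) = -17.4 kJ/mol
ΔG < 0, so the forward reaction is spontaneous (proceeds forward).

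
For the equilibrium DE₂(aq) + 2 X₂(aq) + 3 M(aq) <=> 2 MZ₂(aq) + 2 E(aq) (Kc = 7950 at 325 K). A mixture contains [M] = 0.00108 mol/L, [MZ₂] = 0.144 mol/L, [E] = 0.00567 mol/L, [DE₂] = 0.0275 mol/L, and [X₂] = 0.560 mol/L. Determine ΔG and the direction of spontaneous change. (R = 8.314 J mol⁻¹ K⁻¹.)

ΔG = 5.52 kJ/mol; the forward reaction is non-spontaneous

Qc = [MZ₂]²·[E]² / ([DE₂]·[X₂]²·[M]³) = (0.144)²·(0.00567)² / ((0.0275)·(0.560)²·(0.00108)³) = 61400
ΔG = RT ln(Qc/Kc) = (8.314 J mol⁻¹ K⁻¹)(325 K) × ln(61400/7950)
   = (2.702 kJ/mol)(2.044) = 5.52 kJ/mol
ΔG > 0, so the forward reaction is non-spontaneous (proceeds in reverse).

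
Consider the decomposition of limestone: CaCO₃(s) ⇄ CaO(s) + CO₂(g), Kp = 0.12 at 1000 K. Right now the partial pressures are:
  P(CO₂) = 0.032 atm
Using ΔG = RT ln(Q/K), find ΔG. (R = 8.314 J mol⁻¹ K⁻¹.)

ΔG = -11.0 kJ/mol

(CaCO₃, CaO are pure solids — omitted from Qp.)
Qp = P(CO₂) = 0.0320
ΔG = RT ln(Qp/Kp) = (8.314 J mol⁻¹ K⁻¹)(1000 K) × ln(0.0320/0.12)
   = (8.314 kJ/mol)(-1.322) = -11.0 kJ/mol
ΔG < 0, so the forward reaction is spontaneous (proceeds forward).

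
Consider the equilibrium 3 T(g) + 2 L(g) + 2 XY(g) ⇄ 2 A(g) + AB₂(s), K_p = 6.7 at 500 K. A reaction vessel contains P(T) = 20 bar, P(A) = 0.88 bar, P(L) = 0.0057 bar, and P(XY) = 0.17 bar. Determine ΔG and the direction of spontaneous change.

ΔG = 11.4 kJ/mol; the forward reaction is non-spontaneous

(AB₂ is a pure solid — omitted from Q_p.)
Q_p = P(A)² / (P(T)³·P(L)²·P(XY)²) = (0.88)² / ((20)³·(0.0057)²·(0.17)²) = 103
ΔG = RT ln(Q_p/K_p) = (8.314 J mol⁻¹ K⁻¹)(500 K) × ln(103/6.7)
   = (4.157 kJ/mol)(2.733) = 11.4 kJ/mol
ΔG > 0, so the forward reaction is non-spontaneous (proceeds in reverse).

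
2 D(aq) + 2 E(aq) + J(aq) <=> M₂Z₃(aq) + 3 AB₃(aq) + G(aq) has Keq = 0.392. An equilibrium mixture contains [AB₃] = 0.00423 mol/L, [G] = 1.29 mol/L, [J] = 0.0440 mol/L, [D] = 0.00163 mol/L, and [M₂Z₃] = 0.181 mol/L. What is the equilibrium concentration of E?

[E] = 0.621 mol/L

At equilibrium, Keq = [M₂Z₃]·[AB₃]³·[G] / ([D]²·[E]²·[J]) = 0.392.
(0.181)·(0.00423)³·(1.29) / ((0.00163)²·([E])²·(0.0440)) = 0.392
[E]² = 0.386 ⇒ [E] = 0.621 mol/L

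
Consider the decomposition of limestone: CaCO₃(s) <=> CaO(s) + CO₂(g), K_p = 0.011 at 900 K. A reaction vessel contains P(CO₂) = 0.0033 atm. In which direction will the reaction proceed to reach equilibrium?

forward (toward products)

(CaCO₃, CaO are pure solids — omitted from Q_p.)
Q_p = P(CO₂) = 0.0033
Q_p = 0.0033 < K_p = 0.011, so the forward reaction proceeds.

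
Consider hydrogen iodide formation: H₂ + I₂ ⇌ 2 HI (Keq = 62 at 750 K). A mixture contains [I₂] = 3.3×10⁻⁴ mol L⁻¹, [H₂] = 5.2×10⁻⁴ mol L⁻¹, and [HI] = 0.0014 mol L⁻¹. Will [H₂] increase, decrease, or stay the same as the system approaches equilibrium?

decrease

Q = [HI]² / ([H₂]·[I₂]) = (0.0014)² / ((5.2×10⁻⁴)·(3.3×10⁻⁴)) = 11
Q = 11 < Keq = 62: net forward reaction.
H₂ is a reactant, so it decreases.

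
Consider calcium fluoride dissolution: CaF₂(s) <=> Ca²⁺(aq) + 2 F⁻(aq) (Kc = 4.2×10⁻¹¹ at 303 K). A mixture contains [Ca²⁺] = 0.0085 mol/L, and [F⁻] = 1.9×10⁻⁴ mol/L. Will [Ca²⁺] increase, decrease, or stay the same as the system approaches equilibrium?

(CaF₂ is a pure solid — omitted from Qc.)
Qc = [Ca²⁺]·[F⁻]² = (0.0085)·(1.9×10⁻⁴)² = 3.1×10⁻¹⁰
Qc = 3.1×10⁻¹⁰ > Kc = 4.2×10⁻¹¹: net reverse reaction.
Ca²⁺ is a product, so it decreases.

decrease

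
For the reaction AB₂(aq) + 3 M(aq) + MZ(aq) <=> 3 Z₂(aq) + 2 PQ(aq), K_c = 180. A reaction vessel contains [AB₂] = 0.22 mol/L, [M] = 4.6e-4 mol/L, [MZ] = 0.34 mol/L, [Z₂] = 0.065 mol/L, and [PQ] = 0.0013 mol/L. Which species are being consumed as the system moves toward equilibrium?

AB₂, M, MZ (reactants)

Q_c = [Z₂]³·[PQ]² / ([AB₂]·[M]³·[MZ]) = (0.065)³·(0.0013)² / ((0.22)·(4.6e-4)³·(0.34)) = 64
Q_c = 64 < K_c = 180: net forward reaction.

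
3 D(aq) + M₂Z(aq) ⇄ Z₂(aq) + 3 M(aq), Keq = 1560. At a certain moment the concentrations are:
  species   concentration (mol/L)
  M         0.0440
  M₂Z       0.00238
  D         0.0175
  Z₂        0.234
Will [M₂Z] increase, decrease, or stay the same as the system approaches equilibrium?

Q = [Z₂]·[M]³ / ([D]³·[M₂Z]) = (0.234)·(0.0440)³ / ((0.0175)³·(0.00238)) = 1560
Q = 1560 = Keq; the system is at equilibrium.

stay the same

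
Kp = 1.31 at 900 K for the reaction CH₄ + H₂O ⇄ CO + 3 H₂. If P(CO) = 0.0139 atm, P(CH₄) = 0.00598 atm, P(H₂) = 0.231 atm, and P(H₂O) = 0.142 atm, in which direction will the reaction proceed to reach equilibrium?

to the right

Qp = P(CO)·P(H₂)³ / (P(CH₄)·P(H₂O)) = (0.0139)·(0.231)³ / ((0.00598)·(0.142)) = 0.202
Qp = 0.202 < Kp = 1.31, so the forward reaction proceeds.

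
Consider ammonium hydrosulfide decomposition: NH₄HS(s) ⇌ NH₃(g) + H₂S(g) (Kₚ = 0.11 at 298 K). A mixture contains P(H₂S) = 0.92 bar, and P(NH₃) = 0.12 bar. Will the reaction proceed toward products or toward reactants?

(NH₄HS is a pure solid — omitted from Qₚ.)
Qₚ = P(NH₃)·P(H₂S) = (0.12)·(0.92) = 0.11
Qₚ = 0.11 = Kₚ, so the system is already at equilibrium.

neither direction; the system is at equilibrium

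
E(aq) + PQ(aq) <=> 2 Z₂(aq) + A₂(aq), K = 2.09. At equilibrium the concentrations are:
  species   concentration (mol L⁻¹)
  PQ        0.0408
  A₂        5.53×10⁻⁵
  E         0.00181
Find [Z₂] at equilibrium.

At equilibrium, K = [Z₂]²·[A₂] / ([E]·[PQ]) = 2.09.
([Z₂])²·(5.53×10⁻⁵) / ((0.00181)·(0.0408)) = 2.09
[Z₂]² = 2.79 ⇒ [Z₂] = 1.67 mol L⁻¹

[Z₂] = 1.67 mol L⁻¹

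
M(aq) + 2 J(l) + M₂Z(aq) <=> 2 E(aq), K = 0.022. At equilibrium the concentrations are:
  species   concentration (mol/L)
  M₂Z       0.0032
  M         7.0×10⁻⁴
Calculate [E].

(J is a pure liquid — omitted from K.)
At equilibrium, K = [E]² / ([M]·[M₂Z]) = 0.022.
([E])² / ((7.0×10⁻⁴)·(0.0032)) = 0.022
[E]² = 4.93×10⁻⁸ ⇒ [E] = 2.2×10⁻⁴ mol/L

[E] = 2.2×10⁻⁴ mol/L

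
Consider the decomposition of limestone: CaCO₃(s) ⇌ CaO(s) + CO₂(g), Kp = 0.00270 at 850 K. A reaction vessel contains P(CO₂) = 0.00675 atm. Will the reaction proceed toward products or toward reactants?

toward reactants

(CaCO₃, CaO are pure solids — omitted from Qp.)
Qp = P(CO₂) = 0.00675
Qp = 0.00675 > Kp = 0.00270, so the reverse reaction proceeds.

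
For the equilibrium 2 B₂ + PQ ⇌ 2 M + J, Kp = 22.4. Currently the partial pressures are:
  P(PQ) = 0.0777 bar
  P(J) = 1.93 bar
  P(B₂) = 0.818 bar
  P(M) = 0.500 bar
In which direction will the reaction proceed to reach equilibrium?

in the forward direction

Qp = P(M)²·P(J) / (P(B₂)²·P(PQ)) = (0.500)²·(1.93) / ((0.818)²·(0.0777)) = 9.28
Qp = 9.28 < Kp = 22.4, so the forward reaction proceeds.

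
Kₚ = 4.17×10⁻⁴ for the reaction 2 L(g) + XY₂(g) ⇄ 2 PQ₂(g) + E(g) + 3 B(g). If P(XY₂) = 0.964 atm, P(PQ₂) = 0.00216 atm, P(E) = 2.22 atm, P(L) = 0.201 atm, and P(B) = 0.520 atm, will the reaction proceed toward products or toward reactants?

Qₚ = P(PQ₂)²·P(E)·P(B)³ / (P(L)²·P(XY₂)) = (0.00216)²·(2.22)·(0.520)³ / ((0.201)²·(0.964)) = 3.74×10⁻⁵
Qₚ = 3.74×10⁻⁵ < Kₚ = 4.17×10⁻⁴, so the forward reaction proceeds.

toward products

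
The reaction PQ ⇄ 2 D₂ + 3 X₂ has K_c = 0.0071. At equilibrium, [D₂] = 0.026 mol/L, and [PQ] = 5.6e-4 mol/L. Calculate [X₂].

At equilibrium, K_c = [D₂]²·[X₂]³ / [PQ] = 0.0071.
(0.026)²·([X₂])³ / (5.6e-4) = 0.0071
[X₂]³ = 0.00588 ⇒ [X₂] = 0.18 mol/L

[X₂] = 0.18 mol/L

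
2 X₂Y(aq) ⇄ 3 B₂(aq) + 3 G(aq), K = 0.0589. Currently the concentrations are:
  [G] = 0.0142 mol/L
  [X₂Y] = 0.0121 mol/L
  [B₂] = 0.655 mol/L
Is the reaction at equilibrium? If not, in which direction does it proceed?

in the forward direction

Q = [B₂]³·[G]³ / [X₂Y]² = (0.655)³·(0.0142)³ / (0.0121)² = 0.00550
Q = 0.00550 < K = 0.0589, so the forward reaction proceeds.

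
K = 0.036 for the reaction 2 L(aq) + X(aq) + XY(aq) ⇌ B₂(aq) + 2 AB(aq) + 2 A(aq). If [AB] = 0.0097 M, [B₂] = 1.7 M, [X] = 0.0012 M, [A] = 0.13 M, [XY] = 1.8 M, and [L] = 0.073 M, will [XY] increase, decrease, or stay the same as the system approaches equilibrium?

Q = [B₂]·[AB]²·[A]² / ([L]²·[X]·[XY]) = (1.7)·(0.0097)²·(0.13)² / ((0.073)²·(0.0012)·(1.8)) = 0.23
Q = 0.23 > K = 0.036: net reverse reaction.
XY is a reactant, so it increases.

increase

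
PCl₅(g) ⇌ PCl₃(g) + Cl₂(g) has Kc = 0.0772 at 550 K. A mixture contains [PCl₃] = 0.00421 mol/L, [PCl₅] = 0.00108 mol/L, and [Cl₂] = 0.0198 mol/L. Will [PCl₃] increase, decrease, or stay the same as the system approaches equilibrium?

stay the same

Qc = [PCl₃]·[Cl₂] / [PCl₅] = (0.00421)·(0.0198) / (0.00108) = 0.0772
Qc = 0.0772 = Kc; the system is at equilibrium.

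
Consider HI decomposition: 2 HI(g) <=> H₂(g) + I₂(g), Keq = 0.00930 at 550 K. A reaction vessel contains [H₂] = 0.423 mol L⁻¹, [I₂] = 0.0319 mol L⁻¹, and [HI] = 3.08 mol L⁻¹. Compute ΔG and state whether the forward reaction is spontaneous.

Q = [H₂]·[I₂] / [HI]² = (0.423)·(0.0319) / (3.08)² = 0.00142
ΔG = RT ln(Q/Keq) = (8.314 J mol⁻¹ K⁻¹)(550 K) × ln(0.00142/0.00930)
   = (4.573 kJ/mol)(-1.879) = -8.59 kJ/mol
ΔG < 0, so the forward reaction is spontaneous (proceeds forward).

ΔG = -8.59 kJ/mol; the forward reaction is spontaneous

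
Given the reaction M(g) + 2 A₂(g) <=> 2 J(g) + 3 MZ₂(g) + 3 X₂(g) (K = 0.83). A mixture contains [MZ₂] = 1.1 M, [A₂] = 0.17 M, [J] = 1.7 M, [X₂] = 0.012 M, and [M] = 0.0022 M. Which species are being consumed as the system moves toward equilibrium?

M, A₂ (reactants)

Q = [J]²·[MZ₂]³·[X₂]³ / ([M]·[A₂]²) = (1.7)²·(1.1)³·(0.012)³ / ((0.0022)·(0.17)²) = 0.10
Q = 0.10 < K = 0.83: net forward reaction.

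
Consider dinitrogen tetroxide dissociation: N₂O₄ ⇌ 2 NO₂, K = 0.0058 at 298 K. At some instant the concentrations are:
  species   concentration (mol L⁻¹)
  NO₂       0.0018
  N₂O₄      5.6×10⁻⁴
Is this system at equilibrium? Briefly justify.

Q = [NO₂]² / [N₂O₄] = (0.0018)² / (5.6×10⁻⁴) = 0.0058
Q = 0.0058 = K; the system is at equilibrium.

yes, at equilibrium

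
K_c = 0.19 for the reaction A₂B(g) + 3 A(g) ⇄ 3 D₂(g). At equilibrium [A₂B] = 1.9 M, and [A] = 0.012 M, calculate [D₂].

At equilibrium, K_c = [D₂]³ / ([A₂B]·[A]³) = 0.19.
([D₂])³ / ((1.9)·(0.012)³) = 0.19
[D₂]³ = 6.24e-7 ⇒ [D₂] = 0.0085 M

[D₂] = 0.0085 M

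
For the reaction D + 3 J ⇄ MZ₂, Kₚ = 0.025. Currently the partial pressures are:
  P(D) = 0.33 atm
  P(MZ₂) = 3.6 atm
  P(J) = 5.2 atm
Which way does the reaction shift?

Qₚ = P(MZ₂) / (P(D)·P(J)³) = (3.6) / ((0.33)·(5.2)³) = 0.078
Qₚ = 0.078 > Kₚ = 0.025, so the reverse reaction proceeds.

in the reverse direction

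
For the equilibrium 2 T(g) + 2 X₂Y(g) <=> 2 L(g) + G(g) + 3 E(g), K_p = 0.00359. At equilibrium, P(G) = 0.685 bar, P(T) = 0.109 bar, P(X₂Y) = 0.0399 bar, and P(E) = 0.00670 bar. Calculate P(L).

At equilibrium, K_p = P(L)²·P(G)·P(E)³ / (P(T)²·P(X₂Y)²) = 0.00359.
(P(L))²·(0.685)·(0.00670)³ / ((0.109)²·(0.0399)²) = 0.00359
P(L)² = 0.330 ⇒ P(L) = 0.574 bar

P(L) = 0.574 bar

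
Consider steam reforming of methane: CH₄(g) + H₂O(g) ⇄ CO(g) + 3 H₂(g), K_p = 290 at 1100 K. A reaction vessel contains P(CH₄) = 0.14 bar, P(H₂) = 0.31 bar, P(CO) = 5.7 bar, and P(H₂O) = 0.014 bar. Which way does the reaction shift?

to the right

Q_p = P(CO)·P(H₂)³ / (P(CH₄)·P(H₂O)) = (5.7)·(0.31)³ / ((0.14)·(0.014)) = 87
Q_p = 87 < K_p = 290, so the forward reaction proceeds.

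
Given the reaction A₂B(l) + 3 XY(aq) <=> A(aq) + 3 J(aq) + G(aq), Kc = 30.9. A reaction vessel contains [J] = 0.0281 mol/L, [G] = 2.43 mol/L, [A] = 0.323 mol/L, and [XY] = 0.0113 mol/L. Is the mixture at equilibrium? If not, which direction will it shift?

no; Q < K, reaction proceeds forward

(A₂B is a pure liquid — omitted from Qc.)
Qc = [A]·[J]³·[G] / [XY]³ = (0.323)·(0.0281)³·(2.43) / (0.0113)³ = 12.1
Qc = 12.1 < Kc = 30.9: net forward reaction.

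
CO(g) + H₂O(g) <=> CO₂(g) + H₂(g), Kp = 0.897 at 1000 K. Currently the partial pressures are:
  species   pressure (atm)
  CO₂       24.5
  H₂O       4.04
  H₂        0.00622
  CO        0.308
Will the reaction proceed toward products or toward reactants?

Qp = P(CO₂)·P(H₂) / (P(CO)·P(H₂O)) = (24.5)·(0.00622) / ((0.308)·(4.04)) = 0.122
Qp = 0.122 < Kp = 0.897, so the forward reaction proceeds.

toward products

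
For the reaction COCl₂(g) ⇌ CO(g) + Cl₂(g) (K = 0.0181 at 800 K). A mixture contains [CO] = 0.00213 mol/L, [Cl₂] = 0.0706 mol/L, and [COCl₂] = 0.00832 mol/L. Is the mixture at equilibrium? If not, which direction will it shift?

Q = [CO]·[Cl₂] / [COCl₂] = (0.00213)·(0.0706) / (0.00832) = 0.0181
Q = 0.0181 = K; the system is at equilibrium.

yes, at equilibrium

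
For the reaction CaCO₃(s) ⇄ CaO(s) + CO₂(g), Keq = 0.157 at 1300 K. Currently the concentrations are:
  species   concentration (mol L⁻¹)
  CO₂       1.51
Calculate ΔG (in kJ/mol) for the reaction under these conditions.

(CaCO₃, CaO are pure solids — omitted from Q.)
Q = [CO₂] = 1.51
ΔG = RT ln(Q/Keq) = (8.314 J mol⁻¹ K⁻¹)(1300 K) × ln(1.51/0.157)
   = (10.81 kJ/mol)(2.264) = 24.5 kJ/mol
ΔG > 0, so the forward reaction is non-spontaneous (proceeds in reverse).

ΔG = 24.5 kJ/mol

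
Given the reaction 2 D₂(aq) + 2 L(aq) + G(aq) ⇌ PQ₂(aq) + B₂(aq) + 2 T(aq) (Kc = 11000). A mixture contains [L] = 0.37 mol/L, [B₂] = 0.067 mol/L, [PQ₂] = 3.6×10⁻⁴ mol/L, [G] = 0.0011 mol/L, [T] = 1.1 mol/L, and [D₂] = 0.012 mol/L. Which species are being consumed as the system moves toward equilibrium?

Qc = [PQ₂]·[B₂]·[T]² / ([D₂]²·[L]²·[G]) = (3.6×10⁻⁴)·(0.067)·(1.1)² / ((0.012)²·(0.37)²·(0.0011)) = 1300
Qc = 1300 < Kc = 11000: net forward reaction.

D₂, L, G (reactants)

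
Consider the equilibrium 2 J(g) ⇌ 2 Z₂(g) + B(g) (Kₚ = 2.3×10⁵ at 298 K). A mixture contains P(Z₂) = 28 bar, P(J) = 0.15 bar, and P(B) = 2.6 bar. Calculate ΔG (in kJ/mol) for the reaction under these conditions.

ΔG = -2.31 kJ/mol

Qₚ = P(Z₂)²·P(B) / P(J)² = (28)²·(2.6) / (0.15)² = 90600
ΔG = RT ln(Qₚ/Kₚ) = (8.314 J mol⁻¹ K⁻¹)(298 K) × ln(90600/2.3×10⁵)
   = (2.478 kJ/mol)(-0.9316) = -2.31 kJ/mol
ΔG < 0, so the forward reaction is spontaneous (proceeds forward).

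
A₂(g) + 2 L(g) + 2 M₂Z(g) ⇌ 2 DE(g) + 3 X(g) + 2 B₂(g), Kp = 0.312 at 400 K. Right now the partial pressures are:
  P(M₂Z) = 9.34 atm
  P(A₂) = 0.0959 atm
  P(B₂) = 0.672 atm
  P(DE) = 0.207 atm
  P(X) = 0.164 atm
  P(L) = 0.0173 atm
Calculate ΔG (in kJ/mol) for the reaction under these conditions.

Qp = P(DE)²·P(X)³·P(B₂)² / (P(A₂)·P(L)²·P(M₂Z)²) = (0.207)²·(0.164)³·(0.672)² / ((0.0959)·(0.0173)²·(9.34)²) = 0.0341
ΔG = RT ln(Qp/Kp) = (8.314 J mol⁻¹ K⁻¹)(400 K) × ln(0.0341/0.312)
   = (3.326 kJ/mol)(-2.214) = -7.36 kJ/mol
ΔG < 0, so the forward reaction is spontaneous (proceeds forward).

ΔG = -7.36 kJ/mol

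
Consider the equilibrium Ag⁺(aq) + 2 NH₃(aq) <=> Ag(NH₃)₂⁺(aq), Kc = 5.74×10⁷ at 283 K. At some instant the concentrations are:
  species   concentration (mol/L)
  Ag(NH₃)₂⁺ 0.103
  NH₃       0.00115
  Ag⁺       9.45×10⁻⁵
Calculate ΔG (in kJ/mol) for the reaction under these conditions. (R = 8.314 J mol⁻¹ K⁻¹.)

ΔG = 6.27 kJ/mol

Qc = [Ag(NH₃)₂⁺] / ([Ag⁺]·[NH₃]²) = (0.103) / ((9.45×10⁻⁵)·(0.00115)²) = 8.24×10⁸
ΔG = RT ln(Qc/Kc) = (8.314 J mol⁻¹ K⁻¹)(283 K) × ln(8.24×10⁸/5.74×10⁷)
   = (2.353 kJ/mol)(2.664) = 6.27 kJ/mol
ΔG > 0, so the forward reaction is non-spontaneous (proceeds in reverse).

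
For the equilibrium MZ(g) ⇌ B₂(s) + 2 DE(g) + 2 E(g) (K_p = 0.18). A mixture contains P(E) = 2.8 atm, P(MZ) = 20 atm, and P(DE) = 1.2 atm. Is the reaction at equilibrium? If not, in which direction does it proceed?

to the left

(B₂ is a pure solid — omitted from Q_p.)
Q_p = P(DE)²·P(E)² / P(MZ) = (1.2)²·(2.8)² / (20) = 0.56
Q_p = 0.56 > K_p = 0.18, so the reverse reaction proceeds.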